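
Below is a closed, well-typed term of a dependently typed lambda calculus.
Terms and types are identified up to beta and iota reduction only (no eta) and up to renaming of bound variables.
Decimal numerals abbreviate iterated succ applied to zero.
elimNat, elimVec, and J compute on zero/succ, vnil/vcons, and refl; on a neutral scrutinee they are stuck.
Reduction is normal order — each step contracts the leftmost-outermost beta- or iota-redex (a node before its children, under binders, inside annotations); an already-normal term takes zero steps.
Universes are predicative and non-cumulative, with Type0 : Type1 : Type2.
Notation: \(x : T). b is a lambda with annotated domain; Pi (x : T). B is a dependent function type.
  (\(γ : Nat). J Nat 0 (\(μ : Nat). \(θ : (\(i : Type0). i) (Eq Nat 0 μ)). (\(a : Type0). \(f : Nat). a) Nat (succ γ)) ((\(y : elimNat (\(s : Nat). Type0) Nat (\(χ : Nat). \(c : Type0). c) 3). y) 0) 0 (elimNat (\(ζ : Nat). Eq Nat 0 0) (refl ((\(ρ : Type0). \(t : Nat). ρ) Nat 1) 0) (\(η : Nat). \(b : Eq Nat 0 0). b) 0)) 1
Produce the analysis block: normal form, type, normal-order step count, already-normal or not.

reduced normal form:
  0
inferred type:
  Nat
steps to reach normal form (normal order): 7
started in normal form: no
first redex: a beta-redex


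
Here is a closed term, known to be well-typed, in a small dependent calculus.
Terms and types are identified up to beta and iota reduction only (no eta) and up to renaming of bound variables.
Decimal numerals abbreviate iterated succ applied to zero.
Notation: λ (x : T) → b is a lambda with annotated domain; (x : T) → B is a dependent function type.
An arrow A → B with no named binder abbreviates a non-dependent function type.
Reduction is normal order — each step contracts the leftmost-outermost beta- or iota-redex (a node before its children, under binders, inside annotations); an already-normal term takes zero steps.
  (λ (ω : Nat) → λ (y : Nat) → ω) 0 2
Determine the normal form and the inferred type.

reduced normal form:
  0
inferred type:
  Nat
observation: reduction starts at a beta-redex, and 2 normal-order steps reach the normal form.


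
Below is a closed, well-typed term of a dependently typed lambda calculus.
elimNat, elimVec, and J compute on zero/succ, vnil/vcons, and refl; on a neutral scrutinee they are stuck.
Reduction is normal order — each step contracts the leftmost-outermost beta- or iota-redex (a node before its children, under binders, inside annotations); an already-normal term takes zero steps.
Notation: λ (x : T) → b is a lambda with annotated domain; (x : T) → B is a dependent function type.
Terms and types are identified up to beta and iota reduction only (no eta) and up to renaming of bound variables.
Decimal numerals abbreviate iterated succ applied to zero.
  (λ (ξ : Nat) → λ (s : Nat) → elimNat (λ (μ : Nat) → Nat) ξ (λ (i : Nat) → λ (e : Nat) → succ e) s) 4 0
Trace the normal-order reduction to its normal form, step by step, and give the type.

normal-order reduction sequence:
  (λ (ξ : Nat) → λ (s : Nat) → elimNat (λ (μ : Nat) → Nat) ξ (λ (i : Nat) → λ (e : Nat) → succ e) s) 4 0
  ~> (λ (ξ : Nat) → elimNat (λ (s : Nat) → Nat) 4 (λ (μ : Nat) → λ (i : Nat) → succ i) ξ) 0
  ~> elimNat (λ (ξ : Nat) → Nat) 4 (λ (s : Nat) → λ (μ : Nat) → succ μ) 0
  ~> 4
the term's type:
  Nat


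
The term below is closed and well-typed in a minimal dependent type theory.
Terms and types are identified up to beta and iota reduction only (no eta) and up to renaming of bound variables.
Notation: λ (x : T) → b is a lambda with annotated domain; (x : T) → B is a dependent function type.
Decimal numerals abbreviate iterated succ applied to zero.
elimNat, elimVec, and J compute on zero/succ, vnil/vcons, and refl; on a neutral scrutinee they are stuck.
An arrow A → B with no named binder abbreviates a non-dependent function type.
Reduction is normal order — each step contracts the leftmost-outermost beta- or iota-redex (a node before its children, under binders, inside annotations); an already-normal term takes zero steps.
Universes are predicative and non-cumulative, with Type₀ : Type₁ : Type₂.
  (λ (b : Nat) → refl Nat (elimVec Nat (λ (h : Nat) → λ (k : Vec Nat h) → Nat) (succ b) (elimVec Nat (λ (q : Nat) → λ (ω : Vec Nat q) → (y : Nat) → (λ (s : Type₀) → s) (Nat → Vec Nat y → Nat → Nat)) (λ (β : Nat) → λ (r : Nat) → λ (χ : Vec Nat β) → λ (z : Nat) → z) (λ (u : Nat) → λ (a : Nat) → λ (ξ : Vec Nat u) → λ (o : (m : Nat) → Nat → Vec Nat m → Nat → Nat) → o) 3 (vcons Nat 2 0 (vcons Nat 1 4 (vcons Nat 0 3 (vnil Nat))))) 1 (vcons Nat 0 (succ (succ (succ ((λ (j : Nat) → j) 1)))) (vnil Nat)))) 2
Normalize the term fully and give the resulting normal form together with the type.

normal form:
  refl Nat 3
type:
  Eq Nat 3 3


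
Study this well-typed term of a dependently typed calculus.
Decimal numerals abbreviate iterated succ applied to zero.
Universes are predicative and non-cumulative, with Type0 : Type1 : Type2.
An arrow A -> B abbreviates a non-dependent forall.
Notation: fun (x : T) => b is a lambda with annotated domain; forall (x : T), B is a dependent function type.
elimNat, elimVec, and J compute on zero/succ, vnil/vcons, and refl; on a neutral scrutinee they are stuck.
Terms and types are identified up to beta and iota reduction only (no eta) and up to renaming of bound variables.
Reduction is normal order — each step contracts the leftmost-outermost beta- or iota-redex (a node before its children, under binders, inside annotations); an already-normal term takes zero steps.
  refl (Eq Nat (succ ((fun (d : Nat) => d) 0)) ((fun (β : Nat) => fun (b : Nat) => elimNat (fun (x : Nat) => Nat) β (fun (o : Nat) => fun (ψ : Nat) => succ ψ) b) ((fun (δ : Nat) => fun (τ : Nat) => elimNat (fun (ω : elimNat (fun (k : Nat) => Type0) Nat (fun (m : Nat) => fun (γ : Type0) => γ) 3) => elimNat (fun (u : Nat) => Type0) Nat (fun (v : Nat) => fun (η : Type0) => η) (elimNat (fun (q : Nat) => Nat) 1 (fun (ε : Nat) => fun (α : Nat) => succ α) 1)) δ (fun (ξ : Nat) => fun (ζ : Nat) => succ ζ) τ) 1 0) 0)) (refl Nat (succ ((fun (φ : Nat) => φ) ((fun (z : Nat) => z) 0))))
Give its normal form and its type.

resulting normal form:
  refl (Eq Nat 1 1) (refl Nat 1)
the term's type:
  Eq (Eq Nat 1 1) (refl Nat 1) (refl Nat 1)
observation: the leftmost-outermost redex is a beta-redex, and normalization takes 9 steps.


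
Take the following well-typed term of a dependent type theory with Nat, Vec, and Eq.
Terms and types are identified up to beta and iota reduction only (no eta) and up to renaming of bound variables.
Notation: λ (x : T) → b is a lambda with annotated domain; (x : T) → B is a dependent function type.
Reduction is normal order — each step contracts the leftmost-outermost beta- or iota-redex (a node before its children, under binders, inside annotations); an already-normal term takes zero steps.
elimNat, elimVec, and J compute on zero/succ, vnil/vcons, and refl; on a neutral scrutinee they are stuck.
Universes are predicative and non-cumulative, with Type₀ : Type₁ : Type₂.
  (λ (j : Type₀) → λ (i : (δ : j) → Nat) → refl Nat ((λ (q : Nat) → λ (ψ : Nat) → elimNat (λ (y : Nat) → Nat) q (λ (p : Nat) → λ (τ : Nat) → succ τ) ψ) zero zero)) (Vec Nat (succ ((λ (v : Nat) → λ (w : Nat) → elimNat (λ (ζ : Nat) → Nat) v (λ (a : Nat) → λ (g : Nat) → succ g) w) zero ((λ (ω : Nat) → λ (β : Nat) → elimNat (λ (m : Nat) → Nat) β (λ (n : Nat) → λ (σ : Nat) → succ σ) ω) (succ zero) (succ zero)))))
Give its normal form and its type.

resulting normal form:
  λ (j : (i : Vec Nat (succ (succ (succ zero)))) → Nat) → refl Nat zero
type:
  (j : (i : Vec Nat (succ (succ (succ zero)))) → Nat) → Eq Nat zero zero
observation: the leftmost-outermost redex is a beta-redex, and normalization takes 19 steps.


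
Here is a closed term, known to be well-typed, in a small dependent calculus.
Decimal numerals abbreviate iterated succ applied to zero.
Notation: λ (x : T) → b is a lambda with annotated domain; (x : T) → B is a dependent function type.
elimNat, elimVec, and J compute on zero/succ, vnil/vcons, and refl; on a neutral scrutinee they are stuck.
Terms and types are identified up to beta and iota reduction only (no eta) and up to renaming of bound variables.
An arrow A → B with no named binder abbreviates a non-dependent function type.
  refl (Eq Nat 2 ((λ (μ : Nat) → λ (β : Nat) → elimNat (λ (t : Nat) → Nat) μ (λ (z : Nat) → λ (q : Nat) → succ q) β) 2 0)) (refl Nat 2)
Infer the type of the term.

the term's type:
  Eq (Eq Nat 2 2) (refl Nat 2) (refl Nat 2)


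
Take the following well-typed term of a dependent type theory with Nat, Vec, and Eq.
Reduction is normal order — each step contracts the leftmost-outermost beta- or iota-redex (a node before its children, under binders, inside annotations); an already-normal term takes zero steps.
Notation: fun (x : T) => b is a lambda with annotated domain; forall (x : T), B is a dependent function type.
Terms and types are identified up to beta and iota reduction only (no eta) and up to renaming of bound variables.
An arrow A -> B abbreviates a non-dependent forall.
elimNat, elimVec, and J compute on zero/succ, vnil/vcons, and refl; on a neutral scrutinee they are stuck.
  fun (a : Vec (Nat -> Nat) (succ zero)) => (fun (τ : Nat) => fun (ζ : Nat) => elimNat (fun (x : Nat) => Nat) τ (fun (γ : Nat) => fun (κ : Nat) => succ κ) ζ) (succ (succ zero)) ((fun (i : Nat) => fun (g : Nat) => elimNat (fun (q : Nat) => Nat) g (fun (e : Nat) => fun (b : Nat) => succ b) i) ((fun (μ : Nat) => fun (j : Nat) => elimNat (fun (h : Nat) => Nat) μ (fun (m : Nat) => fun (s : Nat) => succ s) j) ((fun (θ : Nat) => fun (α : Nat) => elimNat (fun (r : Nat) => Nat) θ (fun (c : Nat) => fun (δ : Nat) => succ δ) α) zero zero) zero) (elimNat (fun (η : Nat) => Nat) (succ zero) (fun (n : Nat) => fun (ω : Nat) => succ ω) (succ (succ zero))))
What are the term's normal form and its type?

reduced normal form:
  fun (a : Vec (Nat -> Nat) (succ zero)) => succ (succ (succ (succ (succ zero))))
type:
  Vec (Nat -> Nat) (succ zero) -> Nat


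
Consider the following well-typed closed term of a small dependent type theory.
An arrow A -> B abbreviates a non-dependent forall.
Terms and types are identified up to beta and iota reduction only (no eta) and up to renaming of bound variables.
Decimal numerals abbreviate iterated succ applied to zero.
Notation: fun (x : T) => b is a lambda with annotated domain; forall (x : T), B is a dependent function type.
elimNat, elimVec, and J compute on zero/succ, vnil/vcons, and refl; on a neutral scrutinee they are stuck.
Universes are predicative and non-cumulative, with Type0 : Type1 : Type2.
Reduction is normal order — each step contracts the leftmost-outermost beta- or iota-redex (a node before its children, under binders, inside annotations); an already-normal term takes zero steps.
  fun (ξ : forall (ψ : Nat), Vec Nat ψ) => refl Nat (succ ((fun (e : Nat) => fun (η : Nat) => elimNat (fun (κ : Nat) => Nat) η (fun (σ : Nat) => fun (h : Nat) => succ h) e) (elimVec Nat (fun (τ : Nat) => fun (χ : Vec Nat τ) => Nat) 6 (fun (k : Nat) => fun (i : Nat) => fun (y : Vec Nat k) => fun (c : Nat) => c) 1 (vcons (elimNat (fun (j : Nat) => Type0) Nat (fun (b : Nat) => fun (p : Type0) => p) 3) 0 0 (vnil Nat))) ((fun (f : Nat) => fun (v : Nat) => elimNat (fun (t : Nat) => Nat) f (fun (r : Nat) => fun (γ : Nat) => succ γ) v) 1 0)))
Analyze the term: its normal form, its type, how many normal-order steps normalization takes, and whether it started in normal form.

resulting normal form:
  fun (ξ : forall (ψ : Nat), Vec Nat ψ) => refl Nat 8
type:
  (forall (ξ : Nat), Vec Nat ξ) -> Eq Nat 8 8
steps to reach normal form (normal order): 30
started in normal form: no
first contracted redex: a beta-redex


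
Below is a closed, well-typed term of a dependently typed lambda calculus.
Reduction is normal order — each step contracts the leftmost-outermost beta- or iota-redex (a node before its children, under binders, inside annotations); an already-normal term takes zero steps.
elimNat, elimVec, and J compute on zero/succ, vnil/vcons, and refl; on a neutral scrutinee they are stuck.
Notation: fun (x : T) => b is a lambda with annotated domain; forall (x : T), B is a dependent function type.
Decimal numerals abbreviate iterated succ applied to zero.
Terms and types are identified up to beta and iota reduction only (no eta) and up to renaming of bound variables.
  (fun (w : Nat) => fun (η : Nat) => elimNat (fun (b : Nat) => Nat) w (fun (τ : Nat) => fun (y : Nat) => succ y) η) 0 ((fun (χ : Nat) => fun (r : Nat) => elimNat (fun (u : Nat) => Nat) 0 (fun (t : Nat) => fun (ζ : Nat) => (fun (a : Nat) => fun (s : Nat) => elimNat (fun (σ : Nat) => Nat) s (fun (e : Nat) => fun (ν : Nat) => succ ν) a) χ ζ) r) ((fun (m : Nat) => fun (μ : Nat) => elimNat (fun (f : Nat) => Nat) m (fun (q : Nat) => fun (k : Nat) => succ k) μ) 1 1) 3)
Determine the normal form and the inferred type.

normal form:
  6
inferred type:
  Nat


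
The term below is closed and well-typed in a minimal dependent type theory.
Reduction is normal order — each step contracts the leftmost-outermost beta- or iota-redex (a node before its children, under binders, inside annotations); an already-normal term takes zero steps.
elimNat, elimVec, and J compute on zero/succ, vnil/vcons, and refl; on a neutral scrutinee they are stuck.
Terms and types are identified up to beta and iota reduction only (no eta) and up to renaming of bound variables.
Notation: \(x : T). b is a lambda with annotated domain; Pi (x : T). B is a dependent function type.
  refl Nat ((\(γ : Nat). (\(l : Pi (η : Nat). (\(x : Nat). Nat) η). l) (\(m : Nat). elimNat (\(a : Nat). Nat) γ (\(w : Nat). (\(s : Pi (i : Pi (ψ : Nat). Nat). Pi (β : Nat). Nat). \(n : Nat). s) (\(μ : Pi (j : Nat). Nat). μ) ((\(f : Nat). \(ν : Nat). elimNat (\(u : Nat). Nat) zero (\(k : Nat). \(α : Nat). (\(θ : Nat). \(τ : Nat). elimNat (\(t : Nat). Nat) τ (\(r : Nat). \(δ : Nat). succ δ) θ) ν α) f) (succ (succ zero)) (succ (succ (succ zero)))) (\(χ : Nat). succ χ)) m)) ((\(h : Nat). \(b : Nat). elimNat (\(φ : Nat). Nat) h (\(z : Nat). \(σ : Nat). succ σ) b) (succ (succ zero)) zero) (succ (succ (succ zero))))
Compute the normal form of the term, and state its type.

resulting normal form:
  refl Nat (succ (succ (succ (succ (succ zero)))))
type:
  Eq Nat (succ (succ (succ (succ (succ zero))))) (succ (succ (succ (succ (succ zero)))))


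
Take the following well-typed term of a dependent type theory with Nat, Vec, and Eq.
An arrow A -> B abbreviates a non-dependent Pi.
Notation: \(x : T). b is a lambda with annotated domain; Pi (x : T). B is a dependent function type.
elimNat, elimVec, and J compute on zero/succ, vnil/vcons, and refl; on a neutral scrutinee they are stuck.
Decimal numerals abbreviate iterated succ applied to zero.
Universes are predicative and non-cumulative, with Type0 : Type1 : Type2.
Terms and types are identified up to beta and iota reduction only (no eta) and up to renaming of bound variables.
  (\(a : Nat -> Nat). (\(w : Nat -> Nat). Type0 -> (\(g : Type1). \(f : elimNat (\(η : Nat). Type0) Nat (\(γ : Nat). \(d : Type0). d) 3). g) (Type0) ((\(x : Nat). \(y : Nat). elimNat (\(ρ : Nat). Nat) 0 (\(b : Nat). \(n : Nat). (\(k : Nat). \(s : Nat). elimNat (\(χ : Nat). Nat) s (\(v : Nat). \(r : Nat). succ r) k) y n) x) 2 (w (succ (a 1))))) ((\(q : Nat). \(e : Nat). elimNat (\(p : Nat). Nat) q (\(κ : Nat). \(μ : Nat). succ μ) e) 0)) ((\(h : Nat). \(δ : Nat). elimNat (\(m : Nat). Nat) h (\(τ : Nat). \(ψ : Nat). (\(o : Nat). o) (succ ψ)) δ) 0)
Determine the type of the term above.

type:
  Type1


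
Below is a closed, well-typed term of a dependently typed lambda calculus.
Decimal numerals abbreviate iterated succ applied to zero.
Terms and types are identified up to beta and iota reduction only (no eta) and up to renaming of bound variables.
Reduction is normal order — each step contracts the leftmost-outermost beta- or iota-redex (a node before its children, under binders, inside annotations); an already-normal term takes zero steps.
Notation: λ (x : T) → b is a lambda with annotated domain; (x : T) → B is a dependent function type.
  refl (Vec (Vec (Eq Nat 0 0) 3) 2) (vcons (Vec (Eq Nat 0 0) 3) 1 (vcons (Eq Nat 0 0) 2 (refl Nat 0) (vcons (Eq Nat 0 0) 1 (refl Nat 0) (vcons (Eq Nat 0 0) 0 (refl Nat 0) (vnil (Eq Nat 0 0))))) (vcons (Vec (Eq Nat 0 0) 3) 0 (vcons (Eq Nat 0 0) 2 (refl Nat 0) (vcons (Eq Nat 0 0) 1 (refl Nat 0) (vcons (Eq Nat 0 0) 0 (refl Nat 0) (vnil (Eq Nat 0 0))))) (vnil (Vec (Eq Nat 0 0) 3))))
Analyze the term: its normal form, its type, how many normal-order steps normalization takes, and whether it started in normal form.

resulting normal form:
  refl (Vec (Vec (Eq Nat 0 0) 3) 2) (vcons (Vec (Eq Nat 0 0) 3) 1 (vcons (Eq Nat 0 0) 2 (refl Nat 0) (vcons (Eq Nat 0 0) 1 (refl Nat 0) (vcons (Eq Nat 0 0) 0 (refl Nat 0) (vnil (Eq Nat 0 0))))) (vcons (Vec (Eq Nat 0 0) 3) 0 (vcons (Eq Nat 0 0) 2 (refl Nat 0) (vcons (Eq Nat 0 0) 1 (refl Nat 0) (vcons (Eq Nat 0 0) 0 (refl Nat 0) (vnil (Eq Nat 0 0))))) (vnil (Vec (Eq Nat 0 0) 3))))
the term's type:
  Eq (Vec (Vec (Eq Nat 0 0) 3) 2) (vcons (Vec (Eq Nat 0 0) 3) 1 (vcons (Eq Nat 0 0) 2 (refl Nat 0) (vcons (Eq Nat 0 0) 1 (refl Nat 0) (vcons (Eq Nat 0 0) 0 (refl Nat 0) (vnil (Eq Nat 0 0))))) (vcons (Vec (Eq Nat 0 0) 3) 0 (vcons (Eq Nat 0 0) 2 (refl Nat 0) (vcons (Eq Nat 0 0) 1 (refl Nat 0) (vcons (Eq Nat 0 0) 0 (refl Nat 0) (vnil (Eq Nat 0 0))))) (vnil (Vec (Eq Nat 0 0) 3)))) (vcons (Vec (Eq Nat 0 0) 3) 1 (vcons (Eq Nat 0 0) 2 (refl Nat 0) (vcons (Eq Nat 0 0) 1 (refl Nat 0) (vcons (Eq Nat 0 0) 0 (refl Nat 0) (vnil (Eq Nat 0 0))))) (vcons (Vec (Eq Nat 0 0) 3) 0 (vcons (Eq Nat 0 0) 2 (refl Nat 0) (vcons (Eq Nat 0 0) 1 (refl Nat 0) (vcons (Eq Nat 0 0) 0 (refl Nat 0) (vnil (Eq Nat 0 0))))) (vnil (Vec (Eq Nat 0 0) 3))))
normal-order step count: 0
term was already normal: yes


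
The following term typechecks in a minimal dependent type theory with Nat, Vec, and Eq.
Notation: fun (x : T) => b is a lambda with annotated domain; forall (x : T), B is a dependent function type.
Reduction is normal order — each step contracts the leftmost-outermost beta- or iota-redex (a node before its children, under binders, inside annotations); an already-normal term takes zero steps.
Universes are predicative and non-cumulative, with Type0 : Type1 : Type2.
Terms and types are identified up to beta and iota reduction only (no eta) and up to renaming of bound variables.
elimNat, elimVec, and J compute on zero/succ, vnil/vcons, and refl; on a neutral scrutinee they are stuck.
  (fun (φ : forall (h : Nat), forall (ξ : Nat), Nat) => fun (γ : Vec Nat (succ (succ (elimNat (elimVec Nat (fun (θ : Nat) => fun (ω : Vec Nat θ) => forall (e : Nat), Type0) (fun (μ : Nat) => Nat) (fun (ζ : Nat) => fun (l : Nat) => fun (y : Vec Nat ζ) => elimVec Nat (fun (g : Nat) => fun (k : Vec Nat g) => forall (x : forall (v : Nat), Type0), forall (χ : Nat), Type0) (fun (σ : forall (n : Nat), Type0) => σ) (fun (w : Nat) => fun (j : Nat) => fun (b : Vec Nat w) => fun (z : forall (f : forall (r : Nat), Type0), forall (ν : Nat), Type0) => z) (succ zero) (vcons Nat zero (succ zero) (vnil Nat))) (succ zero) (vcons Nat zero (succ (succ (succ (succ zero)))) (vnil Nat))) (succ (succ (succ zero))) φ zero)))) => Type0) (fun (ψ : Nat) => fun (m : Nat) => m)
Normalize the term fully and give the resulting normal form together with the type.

resulting normal form:
  fun (φ : Vec Nat (succ (succ (succ (succ (succ zero)))))) => Type0
the term's type:
  forall (φ : Vec Nat (succ (succ (succ (succ (succ zero)))))), Type1
observation: contracting a beta-redex first, the term normalizes in 2 steps.


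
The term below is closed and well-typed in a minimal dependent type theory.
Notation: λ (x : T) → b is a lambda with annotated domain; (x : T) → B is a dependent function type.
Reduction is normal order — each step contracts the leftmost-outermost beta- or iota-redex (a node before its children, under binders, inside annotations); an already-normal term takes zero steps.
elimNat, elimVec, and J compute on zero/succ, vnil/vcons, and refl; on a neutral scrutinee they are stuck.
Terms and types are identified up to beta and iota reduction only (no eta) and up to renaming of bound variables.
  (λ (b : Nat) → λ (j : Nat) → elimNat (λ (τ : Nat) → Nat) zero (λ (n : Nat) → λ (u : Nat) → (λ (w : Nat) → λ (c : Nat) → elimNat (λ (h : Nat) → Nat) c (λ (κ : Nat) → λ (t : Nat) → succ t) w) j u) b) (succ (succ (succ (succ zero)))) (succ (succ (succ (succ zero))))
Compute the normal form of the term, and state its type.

reduced normal form:
  succ (succ (succ (succ (succ (succ (succ (succ (succ (succ (succ (succ (succ (succ (succ (succ zero)))))))))))))))
the term's type:
  Nat


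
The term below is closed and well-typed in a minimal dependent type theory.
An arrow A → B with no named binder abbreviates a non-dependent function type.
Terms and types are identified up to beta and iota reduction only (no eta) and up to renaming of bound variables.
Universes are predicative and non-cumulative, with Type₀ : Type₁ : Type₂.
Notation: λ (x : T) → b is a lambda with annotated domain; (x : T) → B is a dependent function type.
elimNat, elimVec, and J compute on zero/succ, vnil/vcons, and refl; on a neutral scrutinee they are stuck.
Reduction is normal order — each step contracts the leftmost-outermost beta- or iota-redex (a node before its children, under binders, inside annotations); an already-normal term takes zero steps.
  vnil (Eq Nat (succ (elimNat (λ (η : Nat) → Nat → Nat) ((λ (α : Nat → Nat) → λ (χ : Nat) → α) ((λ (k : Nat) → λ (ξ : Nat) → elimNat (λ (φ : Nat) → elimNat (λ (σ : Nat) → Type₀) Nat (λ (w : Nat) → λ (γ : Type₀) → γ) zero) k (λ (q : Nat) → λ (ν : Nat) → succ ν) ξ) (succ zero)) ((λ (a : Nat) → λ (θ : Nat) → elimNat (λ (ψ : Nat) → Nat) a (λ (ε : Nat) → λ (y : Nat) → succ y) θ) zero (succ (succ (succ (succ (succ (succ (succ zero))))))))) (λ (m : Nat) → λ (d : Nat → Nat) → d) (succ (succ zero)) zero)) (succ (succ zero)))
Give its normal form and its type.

normal form:
  vnil (Eq Nat (succ (succ zero)) (succ (succ zero)))
the term's type:
  Vec (Eq Nat (succ (succ zero)) (succ (succ zero))) zero


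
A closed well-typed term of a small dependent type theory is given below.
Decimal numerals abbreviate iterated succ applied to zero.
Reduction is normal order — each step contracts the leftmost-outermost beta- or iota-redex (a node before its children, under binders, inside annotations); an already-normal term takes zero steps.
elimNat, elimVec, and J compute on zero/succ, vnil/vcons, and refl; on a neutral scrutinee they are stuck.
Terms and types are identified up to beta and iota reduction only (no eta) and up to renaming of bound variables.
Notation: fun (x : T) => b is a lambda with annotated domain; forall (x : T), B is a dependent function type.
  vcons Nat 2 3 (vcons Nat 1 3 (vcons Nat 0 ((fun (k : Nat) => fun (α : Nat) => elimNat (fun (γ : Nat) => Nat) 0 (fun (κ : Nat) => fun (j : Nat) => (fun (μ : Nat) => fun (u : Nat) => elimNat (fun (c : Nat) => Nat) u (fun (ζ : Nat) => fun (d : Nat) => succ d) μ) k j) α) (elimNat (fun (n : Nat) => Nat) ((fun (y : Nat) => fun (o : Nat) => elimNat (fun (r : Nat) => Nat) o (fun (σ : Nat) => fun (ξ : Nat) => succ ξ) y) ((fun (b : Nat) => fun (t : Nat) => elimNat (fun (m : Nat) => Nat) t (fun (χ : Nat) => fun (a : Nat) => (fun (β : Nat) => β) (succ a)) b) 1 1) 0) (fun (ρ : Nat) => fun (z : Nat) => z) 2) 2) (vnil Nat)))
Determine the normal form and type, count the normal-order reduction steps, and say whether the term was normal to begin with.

resulting normal form:
  vcons Nat 2 3 (vcons Nat 1 3 (vcons Nat 0 4 (vnil Nat)))
type:
  Vec Nat 3
reduction steps (normal order): 73
term was already normal: no
first contracted redex: a beta-redex


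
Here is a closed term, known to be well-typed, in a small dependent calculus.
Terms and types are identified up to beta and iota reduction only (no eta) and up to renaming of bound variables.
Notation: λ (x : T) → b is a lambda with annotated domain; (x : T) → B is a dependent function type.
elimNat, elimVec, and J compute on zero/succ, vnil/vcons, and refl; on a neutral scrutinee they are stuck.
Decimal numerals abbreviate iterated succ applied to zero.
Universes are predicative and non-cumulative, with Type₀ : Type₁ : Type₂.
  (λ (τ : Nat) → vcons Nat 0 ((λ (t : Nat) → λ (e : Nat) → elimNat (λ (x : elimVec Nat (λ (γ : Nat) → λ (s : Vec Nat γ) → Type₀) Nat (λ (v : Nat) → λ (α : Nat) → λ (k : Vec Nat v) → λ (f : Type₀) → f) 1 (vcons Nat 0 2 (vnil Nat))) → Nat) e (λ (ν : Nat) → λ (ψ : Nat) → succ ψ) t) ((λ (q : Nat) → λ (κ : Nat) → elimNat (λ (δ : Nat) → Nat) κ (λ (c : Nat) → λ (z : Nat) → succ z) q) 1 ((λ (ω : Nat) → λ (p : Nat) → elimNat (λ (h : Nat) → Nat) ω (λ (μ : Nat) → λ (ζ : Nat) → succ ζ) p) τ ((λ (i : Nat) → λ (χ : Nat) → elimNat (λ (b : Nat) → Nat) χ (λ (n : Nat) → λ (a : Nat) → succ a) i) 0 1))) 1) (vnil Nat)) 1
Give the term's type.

type:
  Vec Nat 1


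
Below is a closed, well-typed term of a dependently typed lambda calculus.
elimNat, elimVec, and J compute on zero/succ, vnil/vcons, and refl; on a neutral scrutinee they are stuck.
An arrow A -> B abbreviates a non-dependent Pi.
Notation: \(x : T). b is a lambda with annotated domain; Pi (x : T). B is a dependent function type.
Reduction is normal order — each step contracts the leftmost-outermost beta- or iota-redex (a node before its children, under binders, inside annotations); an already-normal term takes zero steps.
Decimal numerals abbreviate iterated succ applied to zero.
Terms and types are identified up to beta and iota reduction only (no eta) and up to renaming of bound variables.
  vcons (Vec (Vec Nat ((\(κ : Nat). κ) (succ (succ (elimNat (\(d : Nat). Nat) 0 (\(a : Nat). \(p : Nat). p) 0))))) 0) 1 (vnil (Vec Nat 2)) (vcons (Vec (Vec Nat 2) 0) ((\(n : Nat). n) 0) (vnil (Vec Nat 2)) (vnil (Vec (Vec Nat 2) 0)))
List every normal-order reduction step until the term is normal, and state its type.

normal-order reduction:
  vcons (Vec (Vec Nat ((\(κ : Nat). κ) (succ (succ (elimNat (\(d : Nat). Nat) 0 (\(a : Nat). \(p : Nat). p) 0))))) 0) 1 (vnil (Vec Nat 2)) (vcons (Vec (Vec Nat 2) 0) ((\(n : Nat). n) 0) (vnil (Vec Nat 2)) (vnil (Vec (Vec Nat 2) 0)))
  ~> vcons (Vec (Vec Nat (succ (succ (elimNat (\(κ : Nat). Nat) 0 (\(d : Nat). \(a : Nat). a) 0)))) 0) 1 (vnil (Vec Nat 2)) (vcons (Vec (Vec Nat 2) 0) ((\(p : Nat). p) 0) (vnil (Vec Nat 2)) (vnil (Vec (Vec Nat 2) 0)))
  ~> vcons (Vec (Vec Nat 2) 0) 1 (vnil (Vec Nat 2)) (vcons (Vec (Vec Nat 2) 0) ((\(κ : Nat). κ) 0) (vnil (Vec Nat 2)) (vnil (Vec (Vec Nat 2) 0)))
  ~> vcons (Vec (Vec Nat 2) 0) 1 (vnil (Vec Nat 2)) (vcons (Vec (Vec Nat 2) 0) 0 (vnil (Vec Nat 2)) (vnil (Vec (Vec Nat 2) 0)))
inferred type:
  Vec (Vec (Vec Nat 2) 0) 2


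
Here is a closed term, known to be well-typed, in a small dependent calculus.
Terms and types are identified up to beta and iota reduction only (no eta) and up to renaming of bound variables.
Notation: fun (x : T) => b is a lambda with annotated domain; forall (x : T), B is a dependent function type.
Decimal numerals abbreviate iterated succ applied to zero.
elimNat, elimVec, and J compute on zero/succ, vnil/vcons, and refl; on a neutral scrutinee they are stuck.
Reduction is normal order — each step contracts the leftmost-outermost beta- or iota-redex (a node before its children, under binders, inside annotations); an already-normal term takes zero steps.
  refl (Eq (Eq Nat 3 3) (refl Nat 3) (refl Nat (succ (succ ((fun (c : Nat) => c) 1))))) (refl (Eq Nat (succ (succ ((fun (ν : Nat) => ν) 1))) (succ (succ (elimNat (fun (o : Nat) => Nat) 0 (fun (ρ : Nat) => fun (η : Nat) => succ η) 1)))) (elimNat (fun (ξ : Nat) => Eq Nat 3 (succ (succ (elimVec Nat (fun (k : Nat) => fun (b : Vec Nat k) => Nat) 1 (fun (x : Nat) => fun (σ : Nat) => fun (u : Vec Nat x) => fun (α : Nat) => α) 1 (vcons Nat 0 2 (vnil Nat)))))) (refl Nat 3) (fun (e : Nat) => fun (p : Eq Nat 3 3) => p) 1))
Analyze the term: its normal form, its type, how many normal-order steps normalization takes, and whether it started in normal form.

resulting normal form:
  refl (Eq (Eq Nat 3 3) (refl Nat 3) (refl Nat 3)) (refl (Eq Nat 3 3) (refl Nat 3))
type:
  Eq (Eq (Eq Nat 3 3) (refl Nat 3) (refl Nat 3)) (refl (Eq Nat 3 3) (refl Nat 3)) (refl (Eq Nat 3 3) (refl Nat 3))
normal-order step count: 10
already normal: no
first redex: a beta-redex


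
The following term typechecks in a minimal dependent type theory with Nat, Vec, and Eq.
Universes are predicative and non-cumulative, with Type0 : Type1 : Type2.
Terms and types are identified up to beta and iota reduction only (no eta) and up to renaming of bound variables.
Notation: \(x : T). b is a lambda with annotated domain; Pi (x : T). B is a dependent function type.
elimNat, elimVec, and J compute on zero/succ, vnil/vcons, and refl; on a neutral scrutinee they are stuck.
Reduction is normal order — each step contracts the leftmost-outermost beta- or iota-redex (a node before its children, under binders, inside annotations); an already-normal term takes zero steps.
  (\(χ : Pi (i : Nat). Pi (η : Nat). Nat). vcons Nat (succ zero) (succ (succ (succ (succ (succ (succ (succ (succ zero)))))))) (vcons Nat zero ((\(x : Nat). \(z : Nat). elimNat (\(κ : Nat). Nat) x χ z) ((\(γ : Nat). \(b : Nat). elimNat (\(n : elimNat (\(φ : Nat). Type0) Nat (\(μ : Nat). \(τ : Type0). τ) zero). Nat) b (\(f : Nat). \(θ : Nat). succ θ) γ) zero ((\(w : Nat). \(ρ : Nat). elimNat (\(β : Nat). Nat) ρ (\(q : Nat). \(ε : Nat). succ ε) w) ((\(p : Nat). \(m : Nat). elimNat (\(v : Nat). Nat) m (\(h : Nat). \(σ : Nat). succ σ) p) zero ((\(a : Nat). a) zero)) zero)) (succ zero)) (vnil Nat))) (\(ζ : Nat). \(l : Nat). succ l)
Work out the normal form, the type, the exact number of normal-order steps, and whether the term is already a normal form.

normal form:
  vcons Nat (succ zero) (succ (succ (succ (succ (succ (succ (succ (succ zero)))))))) (vcons Nat zero (succ zero) (vnil Nat))
type:
  Vec Nat (succ (succ zero))
normal-order step count: 17
started in normal form: no
first redex: a beta-redex


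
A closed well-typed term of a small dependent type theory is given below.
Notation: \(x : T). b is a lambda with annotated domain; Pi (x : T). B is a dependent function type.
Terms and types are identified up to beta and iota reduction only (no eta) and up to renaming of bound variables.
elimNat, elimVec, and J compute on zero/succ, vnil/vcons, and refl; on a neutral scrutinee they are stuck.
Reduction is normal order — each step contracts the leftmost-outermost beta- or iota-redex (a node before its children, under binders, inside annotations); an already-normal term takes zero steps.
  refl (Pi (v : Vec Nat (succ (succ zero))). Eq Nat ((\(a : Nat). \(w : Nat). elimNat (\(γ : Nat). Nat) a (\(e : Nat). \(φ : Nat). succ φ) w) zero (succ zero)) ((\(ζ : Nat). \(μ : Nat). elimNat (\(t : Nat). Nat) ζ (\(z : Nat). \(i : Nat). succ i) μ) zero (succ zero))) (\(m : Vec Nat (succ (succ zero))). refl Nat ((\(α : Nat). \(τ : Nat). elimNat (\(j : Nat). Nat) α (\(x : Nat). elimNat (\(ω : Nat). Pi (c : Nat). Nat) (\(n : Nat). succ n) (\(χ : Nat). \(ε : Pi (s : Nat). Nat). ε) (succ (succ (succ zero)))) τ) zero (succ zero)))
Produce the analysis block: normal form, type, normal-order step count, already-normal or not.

resulting normal form:
  refl (Pi (v : Vec Nat (succ (succ zero))). Eq Nat (succ zero) (succ zero)) (\(a : Vec Nat (succ (succ zero))). refl Nat (succ zero))
the term's type:
  Eq (Pi (v : Vec Nat (succ (succ zero))). Eq Nat (succ zero) (succ zero)) (\(a : Vec Nat (succ (succ zero))). refl Nat (succ zero)) (\(w : Vec Nat (succ (succ zero))). refl Nat (succ zero))
normal-order step count: 28
term was already normal: no
first contracted redex: a beta-redex


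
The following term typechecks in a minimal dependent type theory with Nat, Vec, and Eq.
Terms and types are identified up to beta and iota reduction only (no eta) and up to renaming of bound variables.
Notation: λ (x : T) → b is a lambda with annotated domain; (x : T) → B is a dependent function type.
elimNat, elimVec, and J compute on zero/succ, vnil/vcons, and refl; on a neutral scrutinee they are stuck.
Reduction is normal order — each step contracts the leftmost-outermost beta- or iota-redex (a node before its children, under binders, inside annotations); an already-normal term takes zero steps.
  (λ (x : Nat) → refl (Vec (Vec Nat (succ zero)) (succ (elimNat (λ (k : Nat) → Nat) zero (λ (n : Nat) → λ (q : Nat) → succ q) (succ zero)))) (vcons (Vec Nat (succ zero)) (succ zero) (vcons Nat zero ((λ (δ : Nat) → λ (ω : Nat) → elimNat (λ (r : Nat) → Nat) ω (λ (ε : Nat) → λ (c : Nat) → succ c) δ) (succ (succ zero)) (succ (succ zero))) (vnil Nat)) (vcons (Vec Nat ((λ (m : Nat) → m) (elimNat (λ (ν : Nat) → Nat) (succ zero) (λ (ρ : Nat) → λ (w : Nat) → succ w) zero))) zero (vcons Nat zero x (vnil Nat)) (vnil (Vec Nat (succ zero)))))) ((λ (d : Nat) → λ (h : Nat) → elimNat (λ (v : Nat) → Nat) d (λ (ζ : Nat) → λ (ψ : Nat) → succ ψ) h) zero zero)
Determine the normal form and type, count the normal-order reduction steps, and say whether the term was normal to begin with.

resulting normal form:
  refl (Vec (Vec Nat (succ zero)) (succ (succ zero))) (vcons (Vec Nat (succ zero)) (succ zero) (vcons Nat zero (succ (succ (succ (succ zero)))) (vnil Nat)) (vcons (Vec Nat (succ zero)) zero (vcons Nat zero zero (vnil Nat)) (vnil (Vec Nat (succ zero)))))
the term's type:
  Eq (Vec (Vec Nat (succ zero)) (succ (succ zero))) (vcons (Vec Nat (succ zero)) (succ zero) (vcons Nat zero (succ (succ (succ (succ zero)))) (vnil Nat)) (vcons (Vec Nat (succ zero)) zero (vcons Nat zero zero (vnil Nat)) (vnil (Vec Nat (succ zero))))) (vcons (Vec Nat (succ zero)) (succ zero) (vcons Nat zero (succ (succ (succ (succ zero)))) (vnil Nat)) (vcons (Vec Nat (succ zero)) zero (vcons Nat zero zero (vnil Nat)) (vnil (Vec Nat (succ zero)))))
reduction steps (normal order): 19
term was already normal: no
first redex: a beta-redex


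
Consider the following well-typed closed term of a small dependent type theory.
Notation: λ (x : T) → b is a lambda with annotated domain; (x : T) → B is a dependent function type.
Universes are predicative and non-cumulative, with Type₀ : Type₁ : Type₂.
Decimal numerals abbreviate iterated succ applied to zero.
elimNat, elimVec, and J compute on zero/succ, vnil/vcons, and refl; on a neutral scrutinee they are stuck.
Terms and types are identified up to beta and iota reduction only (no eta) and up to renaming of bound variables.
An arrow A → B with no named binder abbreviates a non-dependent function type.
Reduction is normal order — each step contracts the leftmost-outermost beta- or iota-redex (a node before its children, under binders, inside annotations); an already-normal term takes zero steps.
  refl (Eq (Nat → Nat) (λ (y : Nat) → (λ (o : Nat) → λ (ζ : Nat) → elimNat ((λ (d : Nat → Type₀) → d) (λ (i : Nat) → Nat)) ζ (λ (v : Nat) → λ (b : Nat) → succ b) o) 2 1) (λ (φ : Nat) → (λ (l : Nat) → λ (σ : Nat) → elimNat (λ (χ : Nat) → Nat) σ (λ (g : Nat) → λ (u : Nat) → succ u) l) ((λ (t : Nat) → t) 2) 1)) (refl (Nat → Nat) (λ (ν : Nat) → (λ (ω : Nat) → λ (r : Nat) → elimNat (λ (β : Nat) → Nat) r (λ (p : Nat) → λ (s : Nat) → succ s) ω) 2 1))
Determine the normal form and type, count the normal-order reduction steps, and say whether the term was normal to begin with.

normal form:
  refl (Eq (Nat → Nat) (λ (y : Nat) → 3) (λ (o : Nat) → 3)) (refl (Nat → Nat) (λ (ζ : Nat) → 3))
the term's type:
  Eq (Eq (Nat → Nat) (λ (y : Nat) → 3) (λ (o : Nat) → 3)) (refl (Nat → Nat) (λ (ζ : Nat) → 3)) (refl (Nat → Nat) (λ (d : Nat) → 3))
reduction steps (normal order): 28
term was already normal: no
first redex: a beta-redex


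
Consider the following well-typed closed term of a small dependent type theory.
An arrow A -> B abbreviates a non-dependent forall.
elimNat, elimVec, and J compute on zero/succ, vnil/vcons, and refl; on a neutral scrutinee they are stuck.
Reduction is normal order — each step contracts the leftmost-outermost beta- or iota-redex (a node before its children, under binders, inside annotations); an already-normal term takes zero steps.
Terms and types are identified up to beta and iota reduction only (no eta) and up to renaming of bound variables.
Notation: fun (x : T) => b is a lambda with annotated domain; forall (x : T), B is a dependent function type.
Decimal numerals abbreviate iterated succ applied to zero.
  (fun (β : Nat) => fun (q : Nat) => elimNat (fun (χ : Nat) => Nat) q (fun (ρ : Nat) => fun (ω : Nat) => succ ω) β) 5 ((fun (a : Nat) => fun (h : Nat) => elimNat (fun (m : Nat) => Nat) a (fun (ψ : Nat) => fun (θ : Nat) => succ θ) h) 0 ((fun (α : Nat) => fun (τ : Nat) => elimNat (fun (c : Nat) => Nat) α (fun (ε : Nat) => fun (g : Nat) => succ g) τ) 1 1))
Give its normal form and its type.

reduced normal form:
  7
inferred type:
  Nat
observation: the leftmost-outermost redex is a beta-redex, and normalization takes 33 steps.


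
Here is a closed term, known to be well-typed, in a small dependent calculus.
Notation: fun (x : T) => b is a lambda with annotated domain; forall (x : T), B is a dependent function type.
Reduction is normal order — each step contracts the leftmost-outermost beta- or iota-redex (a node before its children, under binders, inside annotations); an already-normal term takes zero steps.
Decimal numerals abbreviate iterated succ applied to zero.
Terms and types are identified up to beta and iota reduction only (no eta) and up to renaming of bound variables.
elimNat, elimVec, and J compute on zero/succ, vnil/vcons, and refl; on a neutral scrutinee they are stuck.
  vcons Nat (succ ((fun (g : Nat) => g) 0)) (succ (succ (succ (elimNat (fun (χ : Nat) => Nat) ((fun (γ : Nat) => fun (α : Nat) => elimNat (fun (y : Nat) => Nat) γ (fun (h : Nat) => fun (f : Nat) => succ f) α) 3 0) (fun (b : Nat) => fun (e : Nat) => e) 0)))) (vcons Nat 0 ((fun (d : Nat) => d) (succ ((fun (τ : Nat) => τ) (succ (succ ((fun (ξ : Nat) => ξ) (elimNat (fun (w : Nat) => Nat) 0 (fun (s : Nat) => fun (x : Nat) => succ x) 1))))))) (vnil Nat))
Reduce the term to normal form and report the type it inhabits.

resulting normal form:
  vcons Nat 1 6 (vcons Nat 0 4 (vnil Nat))
type:
  Vec Nat 2
observation: 12 normal-order steps separate the term from its normal form.


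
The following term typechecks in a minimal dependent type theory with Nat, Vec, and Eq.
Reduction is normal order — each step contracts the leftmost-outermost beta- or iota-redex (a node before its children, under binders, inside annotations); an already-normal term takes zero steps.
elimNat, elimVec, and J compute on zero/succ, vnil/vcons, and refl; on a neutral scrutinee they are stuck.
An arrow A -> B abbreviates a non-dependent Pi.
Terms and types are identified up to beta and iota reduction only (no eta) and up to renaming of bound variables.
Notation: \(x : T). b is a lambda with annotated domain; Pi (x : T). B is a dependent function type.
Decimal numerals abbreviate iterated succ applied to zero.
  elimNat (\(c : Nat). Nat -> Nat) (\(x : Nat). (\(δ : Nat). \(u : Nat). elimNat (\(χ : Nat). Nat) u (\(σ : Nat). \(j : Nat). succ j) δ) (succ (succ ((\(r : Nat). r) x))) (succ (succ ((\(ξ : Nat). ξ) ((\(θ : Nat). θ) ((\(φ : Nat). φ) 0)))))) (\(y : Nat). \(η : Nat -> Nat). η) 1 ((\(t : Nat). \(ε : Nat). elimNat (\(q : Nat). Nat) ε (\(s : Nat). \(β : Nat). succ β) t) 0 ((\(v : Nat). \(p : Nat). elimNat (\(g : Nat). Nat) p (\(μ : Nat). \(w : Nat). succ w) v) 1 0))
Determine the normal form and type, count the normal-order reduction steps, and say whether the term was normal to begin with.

resulting normal form:
  5
the term's type:
  Nat
normal-order step count: 30
term was already normal: no
first redex: an elimNat iota-redex
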